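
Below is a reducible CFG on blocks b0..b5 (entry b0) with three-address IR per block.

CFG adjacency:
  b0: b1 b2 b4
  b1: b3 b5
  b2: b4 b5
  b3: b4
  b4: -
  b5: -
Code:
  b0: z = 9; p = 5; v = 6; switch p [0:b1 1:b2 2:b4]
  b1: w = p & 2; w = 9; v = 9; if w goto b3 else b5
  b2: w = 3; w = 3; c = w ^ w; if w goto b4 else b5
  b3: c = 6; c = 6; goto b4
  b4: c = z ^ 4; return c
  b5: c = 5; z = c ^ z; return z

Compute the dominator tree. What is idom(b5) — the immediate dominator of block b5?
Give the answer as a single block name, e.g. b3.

idom tree: b1←b0 b2←b0 b3←b1 b4←b0 b5←b0
Dom∩ at merges:
  b4: preds {b0,b2,b3}: {b0} ∩ {b0,b2} ∩ {b0,b1,b3} = {b0}; idom=b0
  b5: preds {b1,b2}: {b0,b1} ∩ {b0,b2} = {b0}; idom=b0

idom(b5) = b0

Answer: b0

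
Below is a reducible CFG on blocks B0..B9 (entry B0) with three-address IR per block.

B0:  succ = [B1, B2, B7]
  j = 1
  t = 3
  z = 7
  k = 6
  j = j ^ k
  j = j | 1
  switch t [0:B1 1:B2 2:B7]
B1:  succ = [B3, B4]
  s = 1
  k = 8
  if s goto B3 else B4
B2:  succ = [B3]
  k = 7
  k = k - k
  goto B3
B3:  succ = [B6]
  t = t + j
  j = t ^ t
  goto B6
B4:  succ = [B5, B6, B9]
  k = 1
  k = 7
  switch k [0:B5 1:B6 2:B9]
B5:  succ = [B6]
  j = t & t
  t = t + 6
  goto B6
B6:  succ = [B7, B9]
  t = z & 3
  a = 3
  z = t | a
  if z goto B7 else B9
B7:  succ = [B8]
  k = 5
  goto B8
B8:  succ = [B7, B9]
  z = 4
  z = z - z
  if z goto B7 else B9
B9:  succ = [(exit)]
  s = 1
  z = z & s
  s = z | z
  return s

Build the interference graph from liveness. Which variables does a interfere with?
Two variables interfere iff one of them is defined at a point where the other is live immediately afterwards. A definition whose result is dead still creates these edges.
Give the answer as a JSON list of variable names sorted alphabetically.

Answer: ["t"]

Working:
Block summaries:
  B0 def {j,k,t,z} use ∅
  B1 def {k,s} use ∅
  B2 def {k} use ∅
  B3 def {j,t} use {j,t}
  B4 def {k} use ∅
  B5 def {j,t} use {t}
  B6 def {a,t,z} use {z}
  B7 def {k} use ∅
  B8 def {z} use ∅
  B9 def {s,z} use {z}

Live sets:
  B0 li=∅ lo={j,t,z}
  B1 li={j,t,z} lo={j,t,z}
  B2 li={j,t,z} lo={j,t,z}
  B3 li={j,t,z} lo={z}
  B4 li={t,z} lo={t,z}
  B5 li={t,z} lo={z}
  B6 li={z} lo={z}
  B7 li=∅ lo=∅
  B8 li=∅ lo={z}
  B9 li={z} lo=∅

Interference:
  a↔{t}
  j↔{k,s,t,z}
  k↔{j,s,t,z}
  s↔{j,k,t,z}
  t↔{a,j,k,s,z}
  z↔{j,k,s,t}

N(a) = ["t"]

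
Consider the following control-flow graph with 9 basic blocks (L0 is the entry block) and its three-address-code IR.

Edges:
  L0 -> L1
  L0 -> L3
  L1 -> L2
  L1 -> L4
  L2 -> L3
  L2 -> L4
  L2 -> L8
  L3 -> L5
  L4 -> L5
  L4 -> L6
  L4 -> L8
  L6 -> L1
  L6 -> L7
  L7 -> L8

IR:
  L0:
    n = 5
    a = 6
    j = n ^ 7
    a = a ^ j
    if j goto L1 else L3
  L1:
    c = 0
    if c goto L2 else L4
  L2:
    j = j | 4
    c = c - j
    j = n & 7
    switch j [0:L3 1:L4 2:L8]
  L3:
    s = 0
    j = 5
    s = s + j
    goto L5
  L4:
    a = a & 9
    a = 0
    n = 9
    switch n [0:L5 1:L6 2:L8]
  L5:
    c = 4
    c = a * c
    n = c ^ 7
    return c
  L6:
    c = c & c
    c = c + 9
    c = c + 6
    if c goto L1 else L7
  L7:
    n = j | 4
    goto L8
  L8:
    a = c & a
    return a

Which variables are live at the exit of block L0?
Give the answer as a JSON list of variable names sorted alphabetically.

Answer: ["a", "j", "n"]

Analysis:
def/use:
  L0: {a,j,n} / ∅
  L1: {c} / ∅
  L2: {c,j} / {c,j,n}
  L3: {j,s} / ∅
  L4: {a,n} / {a}
  L5: {c,n} / {a}
  L6: {c} / {c}
  L7: {n} / {j}
  L8: {a} / {a,c}

Backward fixpoint:
  L0: in=∅ out={a,j,n}
  L1: in={a,j,n} out={a,c,j,n}
  L2: in={a,c,j,n} out={a,c,j}
  L3: in={a} out={a}
  L4: in={a,c,j} out={a,c,j,n}
  L5: in={a} out=∅
  L6: in={a,c,j,n} out={a,c,j,n}
  L7: in={a,c,j} out={a,c}
  L8: in={a,c} out=∅

live-out(L0) = ["a", "j", "n"]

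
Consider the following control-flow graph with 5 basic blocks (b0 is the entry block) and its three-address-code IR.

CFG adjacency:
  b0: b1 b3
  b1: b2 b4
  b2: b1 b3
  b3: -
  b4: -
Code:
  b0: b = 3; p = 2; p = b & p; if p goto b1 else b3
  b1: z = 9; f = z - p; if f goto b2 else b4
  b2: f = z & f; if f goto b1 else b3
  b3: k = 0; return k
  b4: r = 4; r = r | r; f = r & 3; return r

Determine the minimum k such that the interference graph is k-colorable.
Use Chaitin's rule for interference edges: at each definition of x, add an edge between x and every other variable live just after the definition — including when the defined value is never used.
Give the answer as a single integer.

Answer: 3

Analysis:
def/use:
  b0 def {b,p} use ∅
  b1 def {f,z} use {p}
  b2 def {f} use {f,z}
  b3 def {k} use ∅
  b4 def {f,r} use ∅

Liveness:
  b0: in=∅ out={p}
  b1: in={p} out={f,p,z}
  b2: in={f,p,z} out={p}
  b3: in=∅ out=∅
  b4: in=∅ out=∅

Interfere edges:
  b: {p}
  f: {p,r,z}
  k: ∅
  p: {b,f,z}
  r: {f}
  z: {f,p}

Chromatic number:
  {f,p,z} pairwise interfere (3-clique) ⇒ χ ≥ 3
  assign b→c0 f→c0 k→c0 p→c1 r→c1 z→c2 — no edge inside a register ⇒ χ ≤ 3
  χ = 3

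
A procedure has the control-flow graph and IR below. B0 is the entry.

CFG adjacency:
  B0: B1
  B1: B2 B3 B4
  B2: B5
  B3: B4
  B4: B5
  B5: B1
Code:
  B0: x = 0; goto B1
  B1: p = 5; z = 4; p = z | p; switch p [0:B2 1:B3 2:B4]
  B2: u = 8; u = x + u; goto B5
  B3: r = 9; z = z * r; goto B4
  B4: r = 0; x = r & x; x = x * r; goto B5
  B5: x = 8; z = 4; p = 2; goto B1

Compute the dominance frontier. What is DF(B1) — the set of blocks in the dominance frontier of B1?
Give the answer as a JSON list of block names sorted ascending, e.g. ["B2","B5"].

idom tree: B1←B0 B2←B1 B3←B1 B4←B1 B5←B1
Join-block Dom:
  B1: preds {B0,B5}: {B0} ∩ {B0,B1,B5} = {B0}; idom=B0
  B4: preds {B1,B3}: {B0,B1} ∩ {B0,B1,B3} = {B0,B1}; idom=B1
  B5: preds {B2,B4}: {B0,B1,B2} ∩ {B0,B1,B4} = {B0,B1}; idom=B1

DF walk-up:
  join B1 pred B0: · stop@B0
  join B1 pred B5: B5→B1 stop@B0
  join B4 pred B1: · stop@B1
  join B4 pred B3: B3 stop@B1
  join B5 pred B2: B2 stop@B1
  join B5 pred B4: B4 stop@B1
  B0 → ∅
  B1 → {B1}
  B2 → {B5}
  B3 → {B4}
  B4 → {B5}
  B5 → {B1}

DF(B1) = ["B1"]

Answer: ["B1"]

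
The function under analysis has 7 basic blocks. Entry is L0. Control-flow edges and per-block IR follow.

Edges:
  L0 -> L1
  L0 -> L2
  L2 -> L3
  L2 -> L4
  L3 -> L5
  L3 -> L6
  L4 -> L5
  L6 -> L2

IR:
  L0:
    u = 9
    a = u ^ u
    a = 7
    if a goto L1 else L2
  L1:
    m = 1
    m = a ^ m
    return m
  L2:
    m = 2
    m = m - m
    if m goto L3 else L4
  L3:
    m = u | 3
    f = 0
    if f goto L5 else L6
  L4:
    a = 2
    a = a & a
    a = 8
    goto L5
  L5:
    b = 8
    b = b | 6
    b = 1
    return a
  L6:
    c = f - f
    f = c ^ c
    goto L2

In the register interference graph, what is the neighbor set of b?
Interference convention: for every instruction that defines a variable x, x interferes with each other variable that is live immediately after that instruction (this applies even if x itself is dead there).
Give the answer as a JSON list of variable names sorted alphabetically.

Answer: ["a"]

Derivation:
Per-block:
  L0 def {a,u} use ∅
  L1 def {m} use {a}
  L2 def {m} use ∅
  L3 def {f,m} use {u}
  L4 def {a} use ∅
  L5 def {b} use {a}
  L6 def {c,f} use {f}

Liveness:
  L0: in=∅ out={a,u}
  L1: in={a} out=∅
  L2: in={a,u} out={a,u}
  L3: in={a,u} out={a,f,u}
  L4: in=∅ out={a}
  L5: in={a} out=∅
  L6: in={a,f,u} out={a,u}

Interference:
  a↔{b,c,f,m,u}
  b↔{a}
  c↔{a,u}
  f↔{a,u}
  m↔{a,u}
  u↔{a,c,f,m}

N(b) = ["a"]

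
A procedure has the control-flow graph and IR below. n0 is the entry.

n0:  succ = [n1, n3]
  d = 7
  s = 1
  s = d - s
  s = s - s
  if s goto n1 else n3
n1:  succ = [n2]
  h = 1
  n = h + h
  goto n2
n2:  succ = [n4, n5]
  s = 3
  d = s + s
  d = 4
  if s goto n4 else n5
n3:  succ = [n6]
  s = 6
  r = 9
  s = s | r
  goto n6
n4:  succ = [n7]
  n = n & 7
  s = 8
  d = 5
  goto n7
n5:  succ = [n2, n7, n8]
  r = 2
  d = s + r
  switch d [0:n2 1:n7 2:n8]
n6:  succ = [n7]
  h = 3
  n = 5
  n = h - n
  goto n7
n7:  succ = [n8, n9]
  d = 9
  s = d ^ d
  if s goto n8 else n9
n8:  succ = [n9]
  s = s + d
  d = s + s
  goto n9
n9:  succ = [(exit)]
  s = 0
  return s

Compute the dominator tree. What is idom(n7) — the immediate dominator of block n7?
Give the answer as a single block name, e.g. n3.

Answer: n0

Working:
idom tree: n1←n0 n2←n1 n3←n0 n4←n2 n5←n2 n6←n3 n7←n0 n8←n0 n9←n0
Join-block Dom:
  n2: preds {n1,n5}: {n0,n1} ∩ {n0,n1,n2,n5} = {n0,n1}; idom=n1
  n7: preds {n4,n5,n6}: {n0,n1,n2,n4} ∩ {n0,n1,n2,n5} ∩ {n0,n3,n6} = {n0}; idom=n0
  n8: preds {n5,n7}: {n0,n1,n2,n5} ∩ {n0,n7} = {n0}; idom=n0
  n9: preds {n7,n8}: {n0,n7} ∩ {n0,n8} = {n0}; idom=n0

idom(n7) = n0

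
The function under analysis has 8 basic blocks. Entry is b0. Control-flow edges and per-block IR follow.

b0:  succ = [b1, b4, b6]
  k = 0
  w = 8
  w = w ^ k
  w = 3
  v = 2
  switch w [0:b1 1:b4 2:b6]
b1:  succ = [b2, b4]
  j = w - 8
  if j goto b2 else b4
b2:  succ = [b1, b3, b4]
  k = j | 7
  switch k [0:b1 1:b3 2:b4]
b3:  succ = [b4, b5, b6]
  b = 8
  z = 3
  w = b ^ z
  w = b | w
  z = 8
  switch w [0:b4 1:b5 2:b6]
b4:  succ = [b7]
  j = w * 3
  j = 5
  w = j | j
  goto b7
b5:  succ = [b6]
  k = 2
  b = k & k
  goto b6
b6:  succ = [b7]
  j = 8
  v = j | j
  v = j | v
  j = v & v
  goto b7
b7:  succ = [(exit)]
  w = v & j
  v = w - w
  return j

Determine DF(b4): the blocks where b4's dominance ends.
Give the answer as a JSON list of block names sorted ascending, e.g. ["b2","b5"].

idom tree: b1←b0 b2←b1 b3←b2 b4←b0 b5←b3 b6←b0 b7←b0
Join-block Dom:
  b1: preds {b0,b2}: {b0} ∩ {b0,b1,b2} = {b0}; idom=b0
  b4: preds {b0,b1,b2,b3}: {b0} ∩ {b0,b1} ∩ {b0,b1,b2} ∩ {b0,b1,b2,b3} = {b0}; idom=b0
  b6: preds {b0,b3,b5}: {b0} ∩ {b0,b1,b2,b3} ∩ {b0,b1,b2,b3,b5} = {b0}; idom=b0
  b7: preds {b4,b6}: {b0,b4} ∩ {b0,b6} = {b0}; idom=b0

Frontier:
  b1←b0: walk · to b0
  b1←b2: walk b2→b1 to b0
  b4←b0: walk · to b0
  b4←b1: walk b1 to b0
  b4←b2: walk b2→b1 to b0
  b4←b3: walk b3→b2→b1 to b0
  b6←b0: walk · to b0
  b6←b3: walk b3→b2→b1 to b0
  b6←b5: walk b5→b3→b2→b1 to b0
  b7←b4: walk b4 to b0
  b7←b6: walk b6 to b0
  DF(b0)=∅
  DF(b1)={b1,b4,b6}
  DF(b2)={b1,b4,b6}
  DF(b3)={b4,b6}
  DF(b4)={b7}
  DF(b5)={b6}
  DF(b6)={b7}
  DF(b7)=∅

DF(b4) = ["b7"]

Answer: ["b7"]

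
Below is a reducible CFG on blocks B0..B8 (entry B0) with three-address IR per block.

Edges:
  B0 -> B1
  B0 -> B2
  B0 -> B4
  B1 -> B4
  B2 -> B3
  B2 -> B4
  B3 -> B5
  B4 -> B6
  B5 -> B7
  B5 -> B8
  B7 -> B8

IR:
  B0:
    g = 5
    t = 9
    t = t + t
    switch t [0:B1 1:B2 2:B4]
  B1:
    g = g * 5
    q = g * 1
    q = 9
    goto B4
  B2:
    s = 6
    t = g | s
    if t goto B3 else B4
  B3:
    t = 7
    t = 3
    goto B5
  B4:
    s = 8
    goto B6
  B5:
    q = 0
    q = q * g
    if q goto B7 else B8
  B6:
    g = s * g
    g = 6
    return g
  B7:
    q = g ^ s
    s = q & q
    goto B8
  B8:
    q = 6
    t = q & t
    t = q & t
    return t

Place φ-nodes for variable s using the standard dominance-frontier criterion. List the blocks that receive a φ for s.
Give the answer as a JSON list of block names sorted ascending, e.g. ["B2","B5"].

idom tree: B1←B0 B2←B0 B3←B2 B4←B0 B5←B3 B6←B4 B7←B5 B8←B5
Dom∩ at merges:
  B4: preds {B0,B1,B2}: {B0} ∩ {B0,B1} ∩ {B0,B2} = {B0}; idom=B0
  B8: preds {B5,B7}: {B0,B2,B3,B5} ∩ {B0,B2,B3,B5,B7} = {B0,B2,B3,B5}; idom=B5

Frontier:
  B4←B0: walk · to B0
  B4←B1: walk B1 to B0
  B4←B2: walk B2 to B0
  B8←B5: walk · to B5
  B8←B7: walk B7 to B5
  DF(B0)=∅
  DF(B1)={B4}
  DF(B2)={B4}
  DF(B3)=∅
  DF(B4)=∅
  DF(B5)=∅
  DF(B6)=∅
  DF(B7)={B8}
  DF(B8)=∅

φ for s: defs {B2,B4,B7}
  DF⁺ = {B4,B8}

Answer: ["B4", "B8"]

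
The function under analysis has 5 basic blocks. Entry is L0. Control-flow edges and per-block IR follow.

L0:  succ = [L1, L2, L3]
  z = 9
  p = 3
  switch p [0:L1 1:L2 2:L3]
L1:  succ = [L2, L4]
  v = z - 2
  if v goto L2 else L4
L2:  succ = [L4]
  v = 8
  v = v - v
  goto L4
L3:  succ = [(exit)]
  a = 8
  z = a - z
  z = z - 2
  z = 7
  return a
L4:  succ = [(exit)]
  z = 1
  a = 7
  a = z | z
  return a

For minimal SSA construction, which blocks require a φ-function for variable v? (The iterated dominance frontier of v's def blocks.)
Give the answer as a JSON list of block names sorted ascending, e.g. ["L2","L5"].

Answer: ["L2", "L4"]

Derivation:
idom tree: L1←L0 L2←L0 L3←L0 L4←L0
Join-block Dom:
  L2: preds {L0,L1}: {L0} ∩ {L0,L1} = {L0}; idom=L0
  L4: preds {L1,L2}: {L0,L1} ∩ {L0,L2} = {L0}; idom=L0

DF derivation:
  join L2 pred L0: · stop@L0
  join L2 pred L1: L1 stop@L0
  join L4 pred L1: L1 stop@L0
  join L4 pred L2: L2 stop@L0
  L0: DF=∅
  L1: DF={L2,L4}
  L2: DF={L4}
  L3: DF=∅
  L4: DF=∅

φ for v: defs {L1,L2}
  DF⁺ = {L2,L4}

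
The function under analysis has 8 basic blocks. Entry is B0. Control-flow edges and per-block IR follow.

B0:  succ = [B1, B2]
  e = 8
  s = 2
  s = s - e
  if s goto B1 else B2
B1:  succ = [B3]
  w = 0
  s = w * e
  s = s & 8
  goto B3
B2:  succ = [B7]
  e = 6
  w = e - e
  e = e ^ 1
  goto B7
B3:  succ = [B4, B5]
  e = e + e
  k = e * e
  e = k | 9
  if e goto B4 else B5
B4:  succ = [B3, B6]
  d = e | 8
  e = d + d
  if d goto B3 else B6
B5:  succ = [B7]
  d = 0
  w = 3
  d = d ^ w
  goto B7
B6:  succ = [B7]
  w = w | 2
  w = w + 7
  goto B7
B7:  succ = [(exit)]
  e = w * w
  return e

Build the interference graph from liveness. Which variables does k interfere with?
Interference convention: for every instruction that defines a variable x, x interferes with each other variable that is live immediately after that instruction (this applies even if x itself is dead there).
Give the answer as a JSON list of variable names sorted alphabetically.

Block summaries:
  B0: def={e,s} ue=∅
  B1: def={s,w} ue={e}
  B2: def={e,w} ue=∅
  B3: def={e,k} ue={e}
  B4: def={d,e} ue={e}
  B5: def={d,w} ue=∅
  B6: def={w} ue={w}
  B7: def={e} ue={w}

Liveness:
  B0 li=∅ lo={e}
  B1 li={e} lo={e,w}
  B2 li=∅ lo={w}
  B3 li={e,w} lo={e,w}
  B4 li={e,w} lo={e,w}
  B5 li=∅ lo={w}
  B6 li={w} lo={w}
  B7 li={w} lo=∅

Conflict graph:
  d↔{e,w}
  e↔{d,s,w}
  k↔{w}
  s↔{e,w}
  w↔{d,e,k,s}

N(k) = ["w"]

Answer: ["w"]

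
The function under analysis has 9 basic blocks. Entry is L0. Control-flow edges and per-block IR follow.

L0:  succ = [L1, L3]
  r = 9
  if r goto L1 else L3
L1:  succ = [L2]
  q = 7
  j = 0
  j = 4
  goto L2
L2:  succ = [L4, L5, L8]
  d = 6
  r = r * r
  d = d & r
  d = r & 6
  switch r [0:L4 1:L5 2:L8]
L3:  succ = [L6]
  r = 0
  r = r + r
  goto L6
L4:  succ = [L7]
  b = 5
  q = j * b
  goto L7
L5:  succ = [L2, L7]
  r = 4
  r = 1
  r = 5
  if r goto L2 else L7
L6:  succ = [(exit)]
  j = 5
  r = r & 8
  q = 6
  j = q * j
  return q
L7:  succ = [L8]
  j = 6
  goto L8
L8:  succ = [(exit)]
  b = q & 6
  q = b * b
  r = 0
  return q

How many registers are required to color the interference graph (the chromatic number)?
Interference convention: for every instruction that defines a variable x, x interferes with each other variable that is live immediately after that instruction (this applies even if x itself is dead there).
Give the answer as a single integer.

Per-block:
  L0 def {r} use ∅
  L1 def {j,q} use ∅
  L2 def {d,r} use {r}
  L3 def {r} use ∅
  L4 def {b,q} use {j}
  L5 def {r} use ∅
  L6 def {j,q,r} use {r}
  L7 def {j} use ∅
  L8 def {b,q,r} use {q}

Live sets:
  live L0: ∅→{r}
  live L1: {r}→{j,q,r}
  live L2: {j,q,r}→{j,q}
  live L3: ∅→{r}
  live L4: {j}→{q}
  live L5: {j,q}→{j,q,r}
  live L6: {r}→∅
  live L7: {q}→{q}
  live L8: {q}→∅

Conflict graph:
  b↔{j}
  d↔{j,q,r}
  j↔{b,d,q,r}
  q↔{d,j,r}
  r↔{d,j,q}

Colouring:
  clique {d,j,q,r} ⇒ need ≥ 4
  4-colouring: c0={j}  c1={b,d}  c2={q}  c3={r}
  χ = 4

Answer: 4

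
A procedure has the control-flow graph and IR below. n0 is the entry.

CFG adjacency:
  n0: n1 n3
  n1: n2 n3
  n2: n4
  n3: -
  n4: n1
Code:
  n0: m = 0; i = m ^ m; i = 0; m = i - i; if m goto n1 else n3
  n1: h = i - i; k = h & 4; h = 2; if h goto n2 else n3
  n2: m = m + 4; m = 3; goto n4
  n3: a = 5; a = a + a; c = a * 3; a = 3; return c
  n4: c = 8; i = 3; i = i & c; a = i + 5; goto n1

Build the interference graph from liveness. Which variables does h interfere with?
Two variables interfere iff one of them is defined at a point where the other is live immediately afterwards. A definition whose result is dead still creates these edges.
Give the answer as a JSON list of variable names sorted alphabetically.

Answer: ["m"]

Derivation:
def/use:
  n0 def {i,m} use ∅
  n1 def {h,k} use {i}
  n2 def {m} use {m}
  n3 def {a,c} use ∅
  n4 def {a,c,i} use ∅

Liveness:
  live n0: ∅→{i,m}
  live n1: {i,m}→{m}
  live n2: {m}→{m}
  live n3: ∅→∅
  live n4: {m}→{i,m}

Interference:
  a: {c,i,m}
  c: {a,i,m}
  h: {m}
  i: {a,c,m}
  k: {m}
  m: {a,c,h,i,k}

N(h) = ["m"]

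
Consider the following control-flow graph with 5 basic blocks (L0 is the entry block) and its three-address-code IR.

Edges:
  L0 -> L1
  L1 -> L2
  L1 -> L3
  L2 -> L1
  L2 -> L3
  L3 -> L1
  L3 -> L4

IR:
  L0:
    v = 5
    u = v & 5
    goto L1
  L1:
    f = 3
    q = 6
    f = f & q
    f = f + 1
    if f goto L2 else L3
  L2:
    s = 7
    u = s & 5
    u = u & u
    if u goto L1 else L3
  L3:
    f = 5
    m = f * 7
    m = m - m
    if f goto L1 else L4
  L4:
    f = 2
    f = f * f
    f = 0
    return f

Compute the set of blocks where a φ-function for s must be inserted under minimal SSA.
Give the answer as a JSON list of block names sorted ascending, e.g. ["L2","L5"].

idom tree: L1←L0 L2←L1 L3←L1 L4←L3
Dom at joins:
  L1: preds {L0,L2,L3}: {L0} ∩ {L0,L1,L2} ∩ {L0,L1,L3} = {L0}; idom=L0
  L3: preds {L1,L2}: {L0,L1} ∩ {L0,L1,L2} = {L0,L1}; idom=L1

Frontier:
  L1←L0: walk · to L0
  L1←L2: walk L2→L1 to L0
  L1←L3: walk L3→L1 to L0
  L3←L1: walk · to L1
  L3←L2: walk L2 to L1
  L0: DF=∅
  L1: DF={L1}
  L2: DF={L1,L3}
  L3: DF={L1}
  L4: DF=∅

φ for s: defs {L2}
  DF⁺ = {L1,L3}

Answer: ["L1", "L3"]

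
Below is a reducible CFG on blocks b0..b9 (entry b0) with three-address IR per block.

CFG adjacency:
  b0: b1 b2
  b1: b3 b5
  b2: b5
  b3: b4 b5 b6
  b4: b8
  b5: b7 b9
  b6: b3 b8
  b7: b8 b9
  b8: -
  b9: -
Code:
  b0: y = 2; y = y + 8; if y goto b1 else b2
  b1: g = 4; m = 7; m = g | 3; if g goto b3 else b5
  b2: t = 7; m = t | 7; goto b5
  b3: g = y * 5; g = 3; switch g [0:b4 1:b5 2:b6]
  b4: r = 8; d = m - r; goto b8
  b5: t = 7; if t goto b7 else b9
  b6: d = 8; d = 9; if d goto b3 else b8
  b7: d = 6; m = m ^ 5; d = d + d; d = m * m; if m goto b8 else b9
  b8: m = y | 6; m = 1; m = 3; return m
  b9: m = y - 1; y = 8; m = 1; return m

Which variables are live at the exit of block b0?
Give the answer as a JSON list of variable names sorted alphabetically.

Per-block:
  b0: {y} / ∅
  b1: {g,m} / ∅
  b2: {m,t} / ∅
  b3: {g} / {y}
  b4: {d,r} / {m}
  b5: {t} / ∅
  b6: {d} / ∅
  b7: {d,m} / {m}
  b8: {m} / {y}
  b9: {m,y} / {y}

Liveness:
  b0 li=∅ lo={y}
  b1 li={y} lo={m,y}
  b2 li={y} lo={m,y}
  b3 li={m,y} lo={m,y}
  b4 li={m,y} lo={y}
  b5 li={m,y} lo={m,y}
  b6 li={m,y} lo={m,y}
  b7 li={m,y} lo={y}
  b8 li={y} lo=∅
  b9 li={y} lo=∅

live-out(b0) = ["y"]

Answer: ["y"]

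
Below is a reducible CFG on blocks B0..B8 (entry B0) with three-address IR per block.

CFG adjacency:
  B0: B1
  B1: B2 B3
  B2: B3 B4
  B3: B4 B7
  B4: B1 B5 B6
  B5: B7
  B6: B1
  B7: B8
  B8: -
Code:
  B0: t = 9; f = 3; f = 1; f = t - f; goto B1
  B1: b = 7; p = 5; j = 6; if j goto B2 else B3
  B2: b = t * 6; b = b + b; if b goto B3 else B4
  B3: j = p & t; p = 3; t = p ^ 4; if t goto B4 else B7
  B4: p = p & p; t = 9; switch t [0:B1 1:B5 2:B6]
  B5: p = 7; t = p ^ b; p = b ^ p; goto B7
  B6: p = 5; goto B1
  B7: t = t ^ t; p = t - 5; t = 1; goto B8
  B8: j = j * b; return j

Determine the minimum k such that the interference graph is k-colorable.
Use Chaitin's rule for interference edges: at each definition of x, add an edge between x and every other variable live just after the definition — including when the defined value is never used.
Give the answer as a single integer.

Per-block:
  B0: {f,t} / ∅
  B1: {b,j,p} / ∅
  B2: {b} / {t}
  B3: {j,p,t} / {p,t}
  B4: {p,t} / {p}
  B5: {p,t} / {b}
  B6: {p} / ∅
  B7: {p,t} / {t}
  B8: {j} / {b,j}

Backward fixpoint:
  B0: in=∅ out={t}
  B1: in={t} out={b,j,p,t}
  B2: in={j,p,t} out={b,j,p,t}
  B3: in={b,p,t} out={b,j,p,t}
  B4: in={b,j,p} out={b,j,t}
  B5: in={b,j} out={b,j,t}
  B6: in={t} out={t}
  B7: in={b,j,t} out={b,j}
  B8: in={b,j} out=∅

Interference:
  b: {j,p,t}
  f: {t}
  j: {b,p,t}
  p: {b,j,t}
  t: {b,f,j,p}

Chromatic number:
  clique {b,j,p,t} ⇒ need ≥ 4
  assign b→R1 f→R1 j→R2 p→R3 t→R0 — no edge inside a register ⇒ χ ≤ 4
  χ = 4

Answer: 4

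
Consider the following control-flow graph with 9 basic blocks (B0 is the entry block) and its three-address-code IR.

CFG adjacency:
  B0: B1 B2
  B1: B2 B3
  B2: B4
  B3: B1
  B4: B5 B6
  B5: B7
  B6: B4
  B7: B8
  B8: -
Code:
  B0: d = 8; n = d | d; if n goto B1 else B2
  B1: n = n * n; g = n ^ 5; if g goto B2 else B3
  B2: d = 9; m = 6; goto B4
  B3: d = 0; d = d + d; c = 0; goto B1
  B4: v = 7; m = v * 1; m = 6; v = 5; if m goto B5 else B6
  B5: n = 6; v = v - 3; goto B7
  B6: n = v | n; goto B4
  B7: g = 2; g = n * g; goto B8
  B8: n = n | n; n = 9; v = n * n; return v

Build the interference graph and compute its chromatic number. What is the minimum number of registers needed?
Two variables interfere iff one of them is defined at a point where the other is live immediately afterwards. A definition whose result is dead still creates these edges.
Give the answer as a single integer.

Answer: 3

Analysis:
Per-block:
  B0: def={d,n} ue=∅
  B1: def={g,n} ue={n}
  B2: def={d,m} ue=∅
  B3: def={c,d} ue=∅
  B4: def={m,v} ue=∅
  B5: def={n,v} ue={v}
  B6: def={n} ue={n,v}
  B7: def={g} ue={n}
  B8: def={n,v} ue={n}

Live sets:
  live B0: ∅→{n}
  live B1: {n}→{n}
  live B2: {n}→{n}
  live B3: {n}→{n}
  live B4: {n}→{n,v}
  live B5: {v}→{n}
  live B6: {n,v}→{n}
  live B7: {n}→{n}
  live B8: {n}→∅

Interference:
  c↔{n}
  d↔{n}
  g↔{n}
  m↔{n,v}
  n↔{c,d,g,m,v}
  v↔{m,n}

Registers:
  clique {m,n,v} ⇒ need ≥ 3
  assign c→c1 d→c1 g→c1 m→c1 n→c0 v→c2 — no edge inside a register ⇒ χ ≤ 3
  χ = 3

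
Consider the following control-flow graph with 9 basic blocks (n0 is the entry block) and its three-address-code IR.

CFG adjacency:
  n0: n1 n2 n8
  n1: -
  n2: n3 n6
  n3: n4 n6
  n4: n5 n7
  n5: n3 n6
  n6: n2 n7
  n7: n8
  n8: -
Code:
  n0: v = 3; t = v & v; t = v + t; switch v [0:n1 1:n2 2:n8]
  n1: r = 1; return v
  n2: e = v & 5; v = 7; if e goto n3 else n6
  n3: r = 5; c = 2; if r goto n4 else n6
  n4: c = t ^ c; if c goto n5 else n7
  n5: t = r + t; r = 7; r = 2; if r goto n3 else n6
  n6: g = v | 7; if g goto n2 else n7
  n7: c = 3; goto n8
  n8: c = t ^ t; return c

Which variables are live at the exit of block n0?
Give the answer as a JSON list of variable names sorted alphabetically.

Answer: ["t", "v"]

Analysis:
Per-block:
  n0: def={t,v} ue=∅
  n1: def={r} ue={v}
  n2: def={e,v} ue={v}
  n3: def={c,r} ue=∅
  n4: def={c} ue={c,t}
  n5: def={r,t} ue={r,t}
  n6: def={g} ue={v}
  n7: def={c} ue=∅
  n8: def={c} ue={t}

Backward fixpoint:
  n0 li=∅ lo={t,v}
  n1 li={v} lo=∅
  n2 li={t,v} lo={t,v}
  n3 li={t,v} lo={c,r,t,v}
  n4 li={c,r,t,v} lo={r,t,v}
  n5 li={r,t,v} lo={t,v}
  n6 li={t,v} lo={t,v}
  n7 li={t} lo={t}
  n8 li={t} lo=∅

live-out(n0) = ["t", "v"]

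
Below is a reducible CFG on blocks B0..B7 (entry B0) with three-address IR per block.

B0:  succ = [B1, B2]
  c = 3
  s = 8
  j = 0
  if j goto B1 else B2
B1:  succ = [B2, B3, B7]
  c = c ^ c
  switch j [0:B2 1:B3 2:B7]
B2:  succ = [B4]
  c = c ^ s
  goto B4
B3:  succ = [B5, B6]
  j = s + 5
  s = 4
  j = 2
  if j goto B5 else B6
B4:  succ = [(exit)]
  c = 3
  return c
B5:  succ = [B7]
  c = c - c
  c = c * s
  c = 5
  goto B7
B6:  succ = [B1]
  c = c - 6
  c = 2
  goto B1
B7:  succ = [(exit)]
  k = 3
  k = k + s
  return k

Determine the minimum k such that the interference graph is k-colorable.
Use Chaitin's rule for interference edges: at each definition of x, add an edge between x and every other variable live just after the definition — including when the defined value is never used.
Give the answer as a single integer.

Answer: 3

Analysis:
Per-block:
  B0 def {c,j,s} use ∅
  B1 def {c} use {c,j}
  B2 def {c} use {c,s}
  B3 def {j,s} use {s}
  B4 def {c} use ∅
  B5 def {c} use {c,s}
  B6 def {c} use {c}
  B7 def {k} use {s}

Live sets:
  live B0: ∅→{c,j,s}
  live B1: {c,j,s}→{c,s}
  live B2: {c,s}→∅
  live B3: {c,s}→{c,j,s}
  live B4: ∅→∅
  live B5: {c,s}→{s}
  live B6: {c,j,s}→{c,j,s}
  live B7: {s}→∅

Conflict graph:
  c↔{j,s}
  j↔{c,s}
  k↔{s}
  s↔{c,j,k}

Chromatic number:
  {c,j,s} pairwise interfere (3-clique) ⇒ χ ≥ 3
  assign c→c1 j→c2 k→c1 s→c0 — no edge inside a register ⇒ χ ≤ 3
  χ = 3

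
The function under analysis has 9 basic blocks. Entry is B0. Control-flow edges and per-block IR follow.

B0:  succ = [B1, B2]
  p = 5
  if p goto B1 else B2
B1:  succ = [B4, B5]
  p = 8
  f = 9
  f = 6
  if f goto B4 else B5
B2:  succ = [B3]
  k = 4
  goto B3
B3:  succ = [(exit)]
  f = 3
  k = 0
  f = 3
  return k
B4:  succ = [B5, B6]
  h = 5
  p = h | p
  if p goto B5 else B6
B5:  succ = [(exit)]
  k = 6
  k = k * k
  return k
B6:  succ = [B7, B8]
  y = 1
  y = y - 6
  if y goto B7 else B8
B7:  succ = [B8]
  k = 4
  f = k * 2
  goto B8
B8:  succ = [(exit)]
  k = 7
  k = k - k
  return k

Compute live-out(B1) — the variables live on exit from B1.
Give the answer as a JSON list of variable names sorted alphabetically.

def/use:
  B0: def={p} ue=∅
  B1: def={f,p} ue=∅
  B2: def={k} ue=∅
  B3: def={f,k} ue=∅
  B4: def={h,p} ue={p}
  B5: def={k} ue=∅
  B6: def={y} ue=∅
  B7: def={f,k} ue=∅
  B8: def={k} ue=∅

Backward fixpoint:
  B0: in=∅ out=∅
  B1: in=∅ out={p}
  B2: in=∅ out=∅
  B3: in=∅ out=∅
  B4: in={p} out=∅
  B5: in=∅ out=∅
  B6: in=∅ out=∅
  B7: in=∅ out=∅
  B8: in=∅ out=∅

live-out(B1) = ["p"]

Answer: ["p"]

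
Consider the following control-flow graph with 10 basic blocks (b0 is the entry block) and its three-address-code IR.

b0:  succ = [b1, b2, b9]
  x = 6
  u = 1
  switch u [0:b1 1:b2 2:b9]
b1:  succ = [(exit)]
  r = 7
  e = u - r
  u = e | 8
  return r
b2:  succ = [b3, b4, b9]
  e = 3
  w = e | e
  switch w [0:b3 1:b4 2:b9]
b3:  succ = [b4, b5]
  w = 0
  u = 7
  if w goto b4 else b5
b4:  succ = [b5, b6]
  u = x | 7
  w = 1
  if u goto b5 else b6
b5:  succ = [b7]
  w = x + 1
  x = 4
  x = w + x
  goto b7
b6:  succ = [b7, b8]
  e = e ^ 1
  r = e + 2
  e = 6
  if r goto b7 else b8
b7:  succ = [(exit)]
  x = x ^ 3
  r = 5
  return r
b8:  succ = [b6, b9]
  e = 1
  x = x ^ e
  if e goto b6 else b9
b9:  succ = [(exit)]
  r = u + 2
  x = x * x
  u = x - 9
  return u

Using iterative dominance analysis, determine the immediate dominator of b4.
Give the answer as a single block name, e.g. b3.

idom tree: b1←b0 b2←b0 b3←b2 b4←b2 b5←b2 b6←b4 b7←b2 b8←b6 b9←b0
Join-block Dom:
  b4: preds {b2,b3}: {b0,b2} ∩ {b0,b2,b3} = {b0,b2}; idom=b2
  b5: preds {b3,b4}: {b0,b2,b3} ∩ {b0,b2,b4} = {b0,b2}; idom=b2
  b6: preds {b4,b8}: {b0,b2,b4} ∩ {b0,b2,b4,b6,b8} = {b0,b2,b4}; idom=b4
  b7: preds {b5,b6}: {b0,b2,b5} ∩ {b0,b2,b4,b6} = {b0,b2}; idom=b2
  b9: preds {b0,b2,b8}: {b0} ∩ {b0,b2} ∩ {b0,b2,b4,b6,b8} = {b0}; idom=b0

idom(b4) = b2

Answer: b2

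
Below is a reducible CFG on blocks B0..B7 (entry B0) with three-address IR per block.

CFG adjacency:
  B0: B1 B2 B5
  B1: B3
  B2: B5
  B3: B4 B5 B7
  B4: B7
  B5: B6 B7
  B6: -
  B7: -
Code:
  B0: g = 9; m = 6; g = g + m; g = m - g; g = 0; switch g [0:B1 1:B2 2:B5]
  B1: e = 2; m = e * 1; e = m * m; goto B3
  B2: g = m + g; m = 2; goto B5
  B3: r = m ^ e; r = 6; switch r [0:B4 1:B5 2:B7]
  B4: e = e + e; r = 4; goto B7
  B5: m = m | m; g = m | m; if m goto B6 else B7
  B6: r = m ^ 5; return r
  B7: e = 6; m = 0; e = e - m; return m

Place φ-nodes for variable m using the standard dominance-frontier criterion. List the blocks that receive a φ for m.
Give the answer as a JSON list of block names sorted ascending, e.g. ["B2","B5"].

Answer: ["B5", "B7"]

Analysis:
idom tree: B1←B0 B2←B0 B3←B1 B4←B3 B5←B0 B6←B5 B7←B0
Join-block Dom:
  B5: preds {B0,B2,B3}: {B0} ∩ {B0,B2} ∩ {B0,B1,B3} = {B0}; idom=B0
  B7: preds {B3,B4,B5}: {B0,B1,B3} ∩ {B0,B1,B3,B4} ∩ {B0,B5} = {B0}; idom=B0

DF walk-up:
  B5←B0: walk · to B0
  B5←B2: walk B2 to B0
  B5←B3: walk B3→B1 to B0
  B7←B3: walk B3→B1 to B0
  B7←B4: walk B4→B3→B1 to B0
  B7←B5: walk B5 to B0
  B0: DF=∅
  B1: DF={B5,B7}
  B2: DF={B5}
  B3: DF={B5,B7}
  B4: DF={B7}
  B5: DF={B7}
  B6: DF=∅
  B7: DF=∅

φ for m: defs {B0,B1,B2,B5,B7}
  DF⁺ = {B5,B7}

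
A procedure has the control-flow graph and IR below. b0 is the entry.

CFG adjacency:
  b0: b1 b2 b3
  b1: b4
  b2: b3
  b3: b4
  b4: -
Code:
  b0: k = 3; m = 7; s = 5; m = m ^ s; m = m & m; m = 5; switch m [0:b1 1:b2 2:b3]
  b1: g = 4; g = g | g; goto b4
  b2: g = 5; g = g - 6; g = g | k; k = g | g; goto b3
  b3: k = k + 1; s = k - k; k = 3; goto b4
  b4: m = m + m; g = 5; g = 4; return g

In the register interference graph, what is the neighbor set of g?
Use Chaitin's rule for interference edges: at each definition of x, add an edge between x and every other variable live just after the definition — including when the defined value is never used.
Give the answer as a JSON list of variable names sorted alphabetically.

Per-block:
  b0: {k,m,s} / ∅
  b1: {g} / ∅
  b2: {g,k} / {k}
  b3: {k,s} / {k}
  b4: {g,m} / {m}

Backward fixpoint:
  b0 li=∅ lo={k,m}
  b1 li={m} lo={m}
  b2 li={k,m} lo={k,m}
  b3 li={k,m} lo={m}
  b4 li={m} lo=∅

Conflict graph:
  g↔{k,m}
  k↔{g,m,s}
  m↔{g,k,s}
  s↔{k,m}

N(g) = ["k", "m"]

Answer: ["k", "m"]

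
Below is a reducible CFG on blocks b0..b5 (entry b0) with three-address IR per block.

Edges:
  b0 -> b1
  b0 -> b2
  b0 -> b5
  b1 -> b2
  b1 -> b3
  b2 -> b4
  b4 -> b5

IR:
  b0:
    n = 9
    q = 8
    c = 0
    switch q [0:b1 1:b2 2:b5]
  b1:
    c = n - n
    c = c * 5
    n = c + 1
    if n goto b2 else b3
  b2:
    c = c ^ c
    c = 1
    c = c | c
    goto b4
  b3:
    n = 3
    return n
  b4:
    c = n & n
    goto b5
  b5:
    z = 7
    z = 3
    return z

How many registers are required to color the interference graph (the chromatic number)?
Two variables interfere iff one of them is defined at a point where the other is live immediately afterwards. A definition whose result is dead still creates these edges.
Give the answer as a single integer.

Answer: 3

Analysis:
def/use:
  b0: {c,n,q} / ∅
  b1: {c,n} / {n}
  b2: {c} / {c}
  b3: {n} / ∅
  b4: {c} / {n}
  b5: {z} / ∅

Liveness:
  live b0: ∅→{c,n}
  live b1: {n}→{c,n}
  live b2: {c,n}→{n}
  live b3: ∅→∅
  live b4: {n}→∅
  live b5: ∅→∅

Conflict graph:
  c↔{n,q}
  n↔{c,q}
  q↔{c,n}
  z↔∅

Chromatic number:
  clique {c,n,q} ⇒ need ≥ 3
  assign c→c0 n→c1 q→c2 z→c0 — no edge inside a register ⇒ χ ≤ 3
  χ = 3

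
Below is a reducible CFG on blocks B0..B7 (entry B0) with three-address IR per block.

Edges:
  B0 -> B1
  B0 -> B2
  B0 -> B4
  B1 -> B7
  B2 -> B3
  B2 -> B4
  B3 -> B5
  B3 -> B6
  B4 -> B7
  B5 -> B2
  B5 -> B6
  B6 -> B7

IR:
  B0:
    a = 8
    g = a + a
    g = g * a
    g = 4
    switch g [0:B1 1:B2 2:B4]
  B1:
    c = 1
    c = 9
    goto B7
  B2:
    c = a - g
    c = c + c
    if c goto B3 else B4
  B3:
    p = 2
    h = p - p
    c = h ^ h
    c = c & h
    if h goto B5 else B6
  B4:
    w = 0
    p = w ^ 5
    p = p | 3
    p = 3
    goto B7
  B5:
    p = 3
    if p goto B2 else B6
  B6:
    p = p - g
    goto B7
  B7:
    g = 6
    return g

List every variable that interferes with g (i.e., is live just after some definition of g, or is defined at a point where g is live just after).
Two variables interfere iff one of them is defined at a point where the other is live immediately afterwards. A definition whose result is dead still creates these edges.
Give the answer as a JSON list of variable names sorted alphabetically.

Per-block:
  B0: {a,g} / ∅
  B1: {c} / ∅
  B2: {c} / {a,g}
  B3: {c,h,p} / ∅
  B4: {p,w} / ∅
  B5: {p} / ∅
  B6: {p} / {g,p}
  B7: {g} / ∅

Live sets:
  B0 li=∅ lo={a,g}
  B1 li=∅ lo=∅
  B2 li={a,g} lo={a,g}
  B3 li={a,g} lo={a,g,p}
  B4 li=∅ lo=∅
  B5 li={a,g} lo={a,g,p}
  B6 li={g,p} lo=∅
  B7 li=∅ lo=∅

Conflict graph:
  a↔{c,g,h,p}
  c↔{a,g,h,p}
  g↔{a,c,h,p}
  h↔{a,c,g,p}
  p↔{a,c,g,h}
  w↔∅

N(g) = ["a", "c", "h", "p"]

Answer: ["a", "c", "h", "p"]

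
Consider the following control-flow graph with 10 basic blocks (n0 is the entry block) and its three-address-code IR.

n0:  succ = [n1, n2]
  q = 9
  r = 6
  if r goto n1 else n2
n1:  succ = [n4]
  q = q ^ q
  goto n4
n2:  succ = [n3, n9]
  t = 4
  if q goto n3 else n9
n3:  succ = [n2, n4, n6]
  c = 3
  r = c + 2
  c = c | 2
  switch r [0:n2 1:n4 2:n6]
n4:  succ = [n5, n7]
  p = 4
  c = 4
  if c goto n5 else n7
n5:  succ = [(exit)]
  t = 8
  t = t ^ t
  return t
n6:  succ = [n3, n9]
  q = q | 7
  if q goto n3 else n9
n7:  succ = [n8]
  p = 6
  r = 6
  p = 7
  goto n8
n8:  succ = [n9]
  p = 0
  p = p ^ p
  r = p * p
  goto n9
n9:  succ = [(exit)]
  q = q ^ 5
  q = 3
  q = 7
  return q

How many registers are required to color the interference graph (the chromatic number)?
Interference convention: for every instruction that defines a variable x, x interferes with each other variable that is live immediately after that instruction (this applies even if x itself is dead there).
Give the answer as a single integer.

Answer: 3

Derivation:
def/use:
  n0: def={q,r} ue=∅
  n1: def={q} ue={q}
  n2: def={t} ue={q}
  n3: def={c,r} ue=∅
  n4: def={c,p} ue=∅
  n5: def={t} ue=∅
  n6: def={q} ue={q}
  n7: def={p,r} ue=∅
  n8: def={p,r} ue=∅
  n9: def={q} ue={q}

Backward fixpoint:
  n0: in=∅ out={q}
  n1: in={q} out={q}
  n2: in={q} out={q}
  n3: in={q} out={q}
  n4: in={q} out={q}
  n5: in=∅ out=∅
  n6: in={q} out={q}
  n7: in={q} out={q}
  n8: in={q} out={q}
  n9: in={q} out=∅

Interfere edges:
  c: {q,r}
  p: {q}
  q: {c,p,r,t}
  r: {c,q}
  t: {q}

Chromatic number:
  lower bound: {c,q,r} mutually conflict ⇒ χ ≥ 3
  3-colouring: c0={q}  c1={c,p,t}  c2={r}
  χ = 3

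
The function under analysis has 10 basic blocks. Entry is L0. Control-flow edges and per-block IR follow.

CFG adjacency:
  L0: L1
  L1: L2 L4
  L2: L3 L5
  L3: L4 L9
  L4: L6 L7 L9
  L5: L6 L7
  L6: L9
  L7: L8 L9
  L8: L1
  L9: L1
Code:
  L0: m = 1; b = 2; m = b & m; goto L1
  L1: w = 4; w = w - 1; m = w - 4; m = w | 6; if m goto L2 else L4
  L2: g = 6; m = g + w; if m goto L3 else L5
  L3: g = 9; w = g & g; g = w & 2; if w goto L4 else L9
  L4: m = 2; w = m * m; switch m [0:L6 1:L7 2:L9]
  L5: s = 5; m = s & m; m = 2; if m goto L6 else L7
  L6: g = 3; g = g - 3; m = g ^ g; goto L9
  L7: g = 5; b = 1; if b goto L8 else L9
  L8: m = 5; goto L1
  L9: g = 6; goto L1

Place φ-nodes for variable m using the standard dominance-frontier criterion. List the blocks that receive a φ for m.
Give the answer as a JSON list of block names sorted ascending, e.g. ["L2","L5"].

idom tree: L1←L0 L2←L1 L3←L2 L4←L1 L5←L2 L6←L1 L7←L1 L8←L7 L9←L1
Dom∩ at merges:
  L1: preds {L0,L8,L9}: {L0} ∩ {L0,L1,L7,L8} ∩ {L0,L1,L9} = {L0}; idom=L0
  L4: preds {L1,L3}: {L0,L1} ∩ {L0,L1,L2,L3} = {L0,L1}; idom=L1
  L6: preds {L4,L5}: {L0,L1,L4} ∩ {L0,L1,L2,L5} = {L0,L1}; idom=L1
  L7: preds {L4,L5}: {L0,L1,L4} ∩ {L0,L1,L2,L5} = {L0,L1}; idom=L1
  L9: preds {L3,L4,L6,L7}: {L0,L1,L2,L3} ∩ {L0,L1,L4} ∩ {L0,L1,L6} ∩ {L0,L1,L7} = {L0,L1}; idom=L1

Frontier:
  L1←L0: walk · to L0
  L1←L8: walk L8→L7→L1 to L0
  L1←L9: walk L9→L1 to L0
  L4←L1: walk · to L1
  L4←L3: walk L3→L2 to L1
  L6←L4: walk L4 to L1
  L6←L5: walk L5→L2 to L1
  L7←L4: walk L4 to L1
  L7←L5: walk L5→L2 to L1
  L9←L3: walk L3→L2 to L1
  L9←L4: walk L4 to L1
  L9←L6: walk L6 to L1
  L9←L7: walk L7 to L1
  L0: DF=∅
  L1: DF={L1}
  L2: DF={L4,L6,L7,L9}
  L3: DF={L4,L9}
  L4: DF={L6,L7,L9}
  L5: DF={L6,L7}
  L6: DF={L9}
  L7: DF={L1,L9}
  L8: DF={L1}
  L9: DF={L1}

φ for m: defs {L0,L1,L2,L4,L5,L6,L8}
  DF⁺ = {L1,L4,L6,L7,L9}

Answer: ["L1", "L4", "L6", "L7", "L9"]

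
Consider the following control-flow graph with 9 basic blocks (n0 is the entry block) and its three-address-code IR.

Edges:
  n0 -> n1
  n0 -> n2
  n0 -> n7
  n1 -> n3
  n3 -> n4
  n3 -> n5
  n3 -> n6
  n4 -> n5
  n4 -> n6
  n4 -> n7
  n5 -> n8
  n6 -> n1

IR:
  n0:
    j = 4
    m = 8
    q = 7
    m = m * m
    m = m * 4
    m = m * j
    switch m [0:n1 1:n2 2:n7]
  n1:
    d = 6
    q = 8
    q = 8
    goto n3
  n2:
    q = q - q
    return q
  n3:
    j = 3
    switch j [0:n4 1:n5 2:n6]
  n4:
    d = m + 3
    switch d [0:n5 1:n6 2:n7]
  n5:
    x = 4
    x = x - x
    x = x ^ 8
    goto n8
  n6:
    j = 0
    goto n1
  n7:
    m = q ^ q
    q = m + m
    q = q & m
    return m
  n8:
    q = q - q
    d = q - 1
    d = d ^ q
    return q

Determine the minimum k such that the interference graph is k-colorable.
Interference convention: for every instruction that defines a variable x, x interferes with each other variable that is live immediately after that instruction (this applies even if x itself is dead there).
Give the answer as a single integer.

Answer: 3

Working:
Block summaries:
  n0 def {j,m,q} use ∅
  n1 def {d,q} use ∅
  n2 def {q} use {q}
  n3 def {j} use ∅
  n4 def {d} use {m}
  n5 def {x} use ∅
  n6 def {j} use ∅
  n7 def {m,q} use {q}
  n8 def {d,q} use {q}

Liveness:
  live n0: ∅→{m,q}
  live n1: {m}→{m,q}
  live n2: {q}→∅
  live n3: {m,q}→{m,q}
  live n4: {m,q}→{m,q}
  live n5: {q}→{q}
  live n6: {m}→{m}
  live n7: {q}→∅
  live n8: {q}→∅

Interfere edges:
  d: {m,q}
  j: {m,q}
  m: {d,j,q}
  q: {d,j,m,x}
  x: {q}

Chromatic number:
  clique {d,m,q} ⇒ need ≥ 3
  3-colouring: r0={q}  r1={m,x}  r2={d,j}
  χ = 3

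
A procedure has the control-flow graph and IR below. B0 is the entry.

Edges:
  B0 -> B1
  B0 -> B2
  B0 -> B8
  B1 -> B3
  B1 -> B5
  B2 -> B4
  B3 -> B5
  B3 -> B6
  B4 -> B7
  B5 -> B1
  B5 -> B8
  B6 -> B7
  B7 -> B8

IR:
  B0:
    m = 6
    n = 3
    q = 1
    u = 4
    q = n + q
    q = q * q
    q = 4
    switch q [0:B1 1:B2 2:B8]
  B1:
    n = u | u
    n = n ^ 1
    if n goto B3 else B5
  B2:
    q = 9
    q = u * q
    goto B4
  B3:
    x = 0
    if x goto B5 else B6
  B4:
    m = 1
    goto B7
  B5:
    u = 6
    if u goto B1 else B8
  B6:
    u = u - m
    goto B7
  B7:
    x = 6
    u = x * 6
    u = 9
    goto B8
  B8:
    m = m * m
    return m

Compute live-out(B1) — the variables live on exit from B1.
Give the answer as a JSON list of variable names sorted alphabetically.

Answer: ["m", "u"]

Derivation:
def/use:
  B0: {m,n,q,u} / ∅
  B1: {n} / {u}
  B2: {q} / {u}
  B3: {x} / ∅
  B4: {m} / ∅
  B5: {u} / ∅
  B6: {u} / {m,u}
  B7: {u,x} / ∅
  B8: {m} / {m}

Liveness:
  B0 li=∅ lo={m,u}
  B1 li={m,u} lo={m,u}
  B2 li={u} lo=∅
  B3 li={m,u} lo={m,u}
  B4 li=∅ lo={m}
  B5 li={m} lo={m,u}
  B6 li={m,u} lo={m}
  B7 li={m} lo={m}
  B8 li={m} lo=∅

live-out(B1) = ["m", "u"]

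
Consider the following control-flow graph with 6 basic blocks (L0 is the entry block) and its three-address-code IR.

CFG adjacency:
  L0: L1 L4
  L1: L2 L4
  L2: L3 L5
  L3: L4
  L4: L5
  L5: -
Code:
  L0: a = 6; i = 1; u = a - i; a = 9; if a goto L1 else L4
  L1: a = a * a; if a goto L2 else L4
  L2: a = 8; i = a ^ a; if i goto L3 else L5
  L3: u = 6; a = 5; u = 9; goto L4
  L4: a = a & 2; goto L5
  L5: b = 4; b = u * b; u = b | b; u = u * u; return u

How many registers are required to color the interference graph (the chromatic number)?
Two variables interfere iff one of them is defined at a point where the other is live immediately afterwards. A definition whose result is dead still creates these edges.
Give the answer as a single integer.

Answer: 3

Derivation:
Per-block:
  L0: {a,i,u} / ∅
  L1: {a} / {a}
  L2: {a,i} / ∅
  L3: {a,u} / ∅
  L4: {a} / {a}
  L5: {b,u} / {u}

Liveness:
  live L0: ∅→{a,u}
  live L1: {a,u}→{a,u}
  live L2: {u}→{u}
  live L3: ∅→{a,u}
  live L4: {a,u}→{u}
  live L5: {u}→∅

Interfere edges:
  a↔{i,u}
  b↔{u}
  i↔{a,u}
  u↔{a,b,i}

Chromatic number:
  {a,i,u} pairwise interfere (3-clique) ⇒ χ ≥ 3
  3-colouring: r0={u}  r1={a,b}  r2={i}
  χ = 3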